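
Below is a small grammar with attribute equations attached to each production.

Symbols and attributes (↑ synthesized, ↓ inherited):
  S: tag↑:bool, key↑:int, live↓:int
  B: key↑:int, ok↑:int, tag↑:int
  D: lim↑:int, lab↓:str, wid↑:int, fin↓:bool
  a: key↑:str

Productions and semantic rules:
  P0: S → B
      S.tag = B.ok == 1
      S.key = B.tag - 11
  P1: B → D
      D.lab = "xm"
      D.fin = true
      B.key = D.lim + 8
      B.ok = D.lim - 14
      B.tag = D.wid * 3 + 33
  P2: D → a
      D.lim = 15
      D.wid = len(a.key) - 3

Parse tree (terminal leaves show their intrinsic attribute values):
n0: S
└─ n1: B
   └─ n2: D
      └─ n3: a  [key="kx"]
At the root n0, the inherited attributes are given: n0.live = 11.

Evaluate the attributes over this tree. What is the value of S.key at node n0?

1. n0.live = 11  [given at root]
2. n2.lab = "xm"  ["xm"]
3. n2.fin = true  [true]
4. n3.key = "kx"  [terminal]
5. n2.lim = 15  [15]
6. n2.wid = -1  [len(a.key) - 3]
7. n1.key = 23  [D.lim + 8]
8. n1.ok = 1  [D.lim - 14]
9. n1.tag = 30  [D.wid * 3 + 33]
10. n0.tag = true  [B.ok == 1]
11. n0.key = 19  [B.tag - 11]

19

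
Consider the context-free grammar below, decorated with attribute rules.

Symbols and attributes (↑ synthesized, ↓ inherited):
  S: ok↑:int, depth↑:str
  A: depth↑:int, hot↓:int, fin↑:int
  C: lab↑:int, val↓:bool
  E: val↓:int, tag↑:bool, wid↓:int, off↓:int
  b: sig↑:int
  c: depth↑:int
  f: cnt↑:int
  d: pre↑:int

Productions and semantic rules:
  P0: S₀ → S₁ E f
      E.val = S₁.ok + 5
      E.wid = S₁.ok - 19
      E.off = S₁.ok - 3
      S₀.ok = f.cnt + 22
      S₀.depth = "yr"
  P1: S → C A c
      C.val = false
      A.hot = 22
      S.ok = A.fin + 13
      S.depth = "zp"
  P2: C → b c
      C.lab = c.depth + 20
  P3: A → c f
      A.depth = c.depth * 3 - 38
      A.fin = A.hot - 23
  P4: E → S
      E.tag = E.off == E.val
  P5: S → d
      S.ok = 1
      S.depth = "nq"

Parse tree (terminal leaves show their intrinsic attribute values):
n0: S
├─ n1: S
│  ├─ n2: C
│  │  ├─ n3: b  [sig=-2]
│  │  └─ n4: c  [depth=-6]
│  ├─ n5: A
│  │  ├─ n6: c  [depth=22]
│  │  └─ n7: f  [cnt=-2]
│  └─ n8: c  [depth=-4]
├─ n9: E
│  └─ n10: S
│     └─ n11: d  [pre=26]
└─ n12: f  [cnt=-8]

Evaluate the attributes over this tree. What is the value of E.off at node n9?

9

1. n2.val = false  [false]
2. n3.sig = -2  [terminal]
3. n4.depth = -6  [terminal]
4. n2.lab = 14  [c.depth + 20]
5. n5.hot = 22  [22]
6. n6.depth = 22  [terminal]
7. n7.cnt = -2  [terminal]
8. n5.depth = 28  [c.depth * 3 - 38]
9. n5.fin = -1  [A.hot - 23]
10. n8.depth = -4  [terminal]
11. n1.ok = 12  [A.fin + 13]
12. n1.depth = "zp"  ["zp"]
13. n9.val = 17  [S₁.ok + 5]
14. n9.wid = -7  [S₁.ok - 19]
15. n9.off = 9  [S₁.ok - 3]
16. n11.pre = 26  [terminal]
17. n10.ok = 1  [1]
18. n10.depth = "nq"  ["nq"]
19. n9.tag = false  [E.off == E.val]
20. n12.cnt = -8  [terminal]
21. n0.ok = 14  [f.cnt + 22]
22. n0.depth = "yr"  ["yr"]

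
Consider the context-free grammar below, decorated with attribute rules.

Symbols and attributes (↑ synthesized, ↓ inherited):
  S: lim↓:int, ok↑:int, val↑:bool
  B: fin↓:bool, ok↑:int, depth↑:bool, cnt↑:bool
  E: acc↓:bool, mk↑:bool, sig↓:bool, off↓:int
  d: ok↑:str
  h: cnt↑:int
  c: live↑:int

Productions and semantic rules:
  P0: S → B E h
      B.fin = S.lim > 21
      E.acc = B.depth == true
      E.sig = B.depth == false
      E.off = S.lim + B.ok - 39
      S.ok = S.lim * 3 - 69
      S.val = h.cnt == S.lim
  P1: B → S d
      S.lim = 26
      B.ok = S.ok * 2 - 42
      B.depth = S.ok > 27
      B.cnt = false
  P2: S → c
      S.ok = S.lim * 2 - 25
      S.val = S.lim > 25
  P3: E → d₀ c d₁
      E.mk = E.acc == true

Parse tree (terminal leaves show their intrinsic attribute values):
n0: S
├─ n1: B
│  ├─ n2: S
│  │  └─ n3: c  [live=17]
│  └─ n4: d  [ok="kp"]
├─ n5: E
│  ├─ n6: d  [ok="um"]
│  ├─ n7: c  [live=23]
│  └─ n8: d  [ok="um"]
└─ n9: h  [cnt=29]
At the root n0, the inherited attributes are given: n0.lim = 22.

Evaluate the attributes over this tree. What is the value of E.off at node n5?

-5

1. n0.lim = 22  [given at root]
2. n1.fin = true  [S.lim > 21]
3. n2.lim = 26  [26]
4. n3.live = 17  [terminal]
5. n2.ok = 27  [S.lim * 2 - 25]
6. n2.val = true  [S.lim > 25]
7. n4.ok = "kp"  [terminal]
8. n1.ok = 12  [S.ok * 2 - 42]
9. n1.depth = false  [S.ok > 27]
10. n1.cnt = false  [false]
11. n5.acc = false  [B.depth == true]
12. n5.sig = true  [B.depth == false]
13. n5.off = -5  [S.lim + B.ok - 39]
14. n6.ok = "um"  [terminal]
15. n7.live = 23  [terminal]
16. n8.ok = "um"  [terminal]
17. n5.mk = false  [E.acc == true]
18. n9.cnt = 29  [terminal]
19. n0.ok = -3  [S.lim * 3 - 69]
20. n0.val = false  [h.cnt == S.lim]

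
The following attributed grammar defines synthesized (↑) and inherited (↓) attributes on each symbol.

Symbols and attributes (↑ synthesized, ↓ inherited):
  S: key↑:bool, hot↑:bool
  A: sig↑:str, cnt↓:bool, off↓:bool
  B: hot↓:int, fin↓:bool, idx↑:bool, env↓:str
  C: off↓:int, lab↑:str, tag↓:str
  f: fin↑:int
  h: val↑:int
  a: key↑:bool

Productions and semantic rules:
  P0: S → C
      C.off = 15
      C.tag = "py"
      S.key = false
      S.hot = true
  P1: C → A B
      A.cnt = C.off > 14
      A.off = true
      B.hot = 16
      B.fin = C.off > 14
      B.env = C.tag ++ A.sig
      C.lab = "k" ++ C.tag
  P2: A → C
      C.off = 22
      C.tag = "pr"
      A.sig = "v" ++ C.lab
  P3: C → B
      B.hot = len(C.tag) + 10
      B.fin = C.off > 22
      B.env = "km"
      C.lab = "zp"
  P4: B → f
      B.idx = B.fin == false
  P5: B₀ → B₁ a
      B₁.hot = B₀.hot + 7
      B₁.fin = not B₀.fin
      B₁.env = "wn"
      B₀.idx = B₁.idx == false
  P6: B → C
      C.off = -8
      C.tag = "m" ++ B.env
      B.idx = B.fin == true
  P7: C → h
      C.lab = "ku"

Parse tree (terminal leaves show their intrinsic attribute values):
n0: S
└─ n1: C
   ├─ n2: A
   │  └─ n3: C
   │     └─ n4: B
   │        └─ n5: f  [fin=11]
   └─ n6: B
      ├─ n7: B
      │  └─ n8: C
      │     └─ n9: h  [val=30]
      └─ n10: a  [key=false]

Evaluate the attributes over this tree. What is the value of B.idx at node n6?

true

1. n1.off = 15  [15]
2. n1.tag = "py"  ["py"]
3. n2.cnt = true  [C.off > 14]
4. n2.off = true  [true]
5. n3.off = 22  [22]
6. n3.tag = "pr"  ["pr"]
7. n4.hot = 12  [len(C.tag) + 10]
8. n4.fin = false  [C.off > 22]
9. n4.env = "km"  ["km"]
10. n5.fin = 11  [terminal]
11. n4.idx = true  [B.fin == false]
12. n3.lab = "zp"  ["zp"]
13. n2.sig = "vzp"  ["v" ++ C.lab]
14. n6.hot = 16  [16]
15. n6.fin = true  [C.off > 14]
16. n6.env = "pyvzp"  [C.tag ++ A.sig]
17. n7.hot = 23  [B₀.hot + 7]
18. n7.fin = false  [not B₀.fin]
19. n7.env = "wn"  ["wn"]
20. n8.off = -8  [-8]
21. n8.tag = "mwn"  ["m" ++ B.env]
22. n9.val = 30  [terminal]
23. n8.lab = "ku"  ["ku"]
24. n7.idx = false  [B.fin == true]
25. n10.key = false  [terminal]
26. n6.idx = true  [B₁.idx == false]
27. n1.lab = "kpy"  ["k" ++ C.tag]
28. n0.key = false  [false]
29. n0.hot = true  [true]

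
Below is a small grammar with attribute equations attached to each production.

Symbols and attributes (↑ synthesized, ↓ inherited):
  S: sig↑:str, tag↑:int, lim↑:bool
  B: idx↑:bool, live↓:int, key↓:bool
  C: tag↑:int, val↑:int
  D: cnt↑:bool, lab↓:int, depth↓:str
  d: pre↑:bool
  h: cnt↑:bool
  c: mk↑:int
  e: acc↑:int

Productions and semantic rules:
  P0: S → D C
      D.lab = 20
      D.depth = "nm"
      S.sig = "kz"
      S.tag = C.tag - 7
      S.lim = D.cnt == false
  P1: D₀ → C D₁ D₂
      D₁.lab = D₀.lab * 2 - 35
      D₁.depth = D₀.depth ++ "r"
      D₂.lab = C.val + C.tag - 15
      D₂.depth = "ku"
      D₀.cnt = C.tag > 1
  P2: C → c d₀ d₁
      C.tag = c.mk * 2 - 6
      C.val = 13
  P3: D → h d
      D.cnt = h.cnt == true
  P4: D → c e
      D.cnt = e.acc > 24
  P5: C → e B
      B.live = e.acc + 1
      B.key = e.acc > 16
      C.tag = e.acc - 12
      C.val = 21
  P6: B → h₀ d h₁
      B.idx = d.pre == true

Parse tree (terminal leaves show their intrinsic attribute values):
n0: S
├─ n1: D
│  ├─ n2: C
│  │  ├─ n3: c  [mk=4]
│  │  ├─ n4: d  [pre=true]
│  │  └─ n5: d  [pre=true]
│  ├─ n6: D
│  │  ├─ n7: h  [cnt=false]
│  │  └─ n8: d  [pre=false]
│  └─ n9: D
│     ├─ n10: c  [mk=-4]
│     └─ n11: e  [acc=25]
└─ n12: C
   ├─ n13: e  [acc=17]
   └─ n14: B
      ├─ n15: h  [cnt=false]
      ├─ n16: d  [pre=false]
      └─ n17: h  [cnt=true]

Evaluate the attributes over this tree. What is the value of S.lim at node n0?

1. n1.lab = 20  [20]
2. n1.depth = "nm"  ["nm"]
3. n3.mk = 4  [terminal]
4. n4.pre = true  [terminal]
5. n5.pre = true  [terminal]
6. n2.tag = 2  [c.mk * 2 - 6]
7. n2.val = 13  [13]
8. n6.lab = 5  [D₀.lab * 2 - 35]
9. n6.depth = "nmr"  [D₀.depth ++ "r"]
10. n7.cnt = false  [terminal]
11. n8.pre = false  [terminal]
12. n6.cnt = false  [h.cnt == true]
13. n9.lab = 0  [C.val + C.tag - 15]
14. n9.depth = "ku"  ["ku"]
15. n10.mk = -4  [terminal]
16. n11.acc = 25  [terminal]
17. n9.cnt = true  [e.acc > 24]
18. n1.cnt = true  [C.tag > 1]
19. n13.acc = 17  [terminal]
20. n14.live = 18  [e.acc + 1]
21. n14.key = true  [e.acc > 16]
22. n15.cnt = false  [terminal]
23. n16.pre = false  [terminal]
24. n17.cnt = true  [terminal]
25. n14.idx = false  [d.pre == true]
26. n12.tag = 5  [e.acc - 12]
27. n12.val = 21  [21]
28. n0.sig = "kz"  ["kz"]
29. n0.tag = -2  [C.tag - 7]
30. n0.lim = false  [D.cnt == false]

false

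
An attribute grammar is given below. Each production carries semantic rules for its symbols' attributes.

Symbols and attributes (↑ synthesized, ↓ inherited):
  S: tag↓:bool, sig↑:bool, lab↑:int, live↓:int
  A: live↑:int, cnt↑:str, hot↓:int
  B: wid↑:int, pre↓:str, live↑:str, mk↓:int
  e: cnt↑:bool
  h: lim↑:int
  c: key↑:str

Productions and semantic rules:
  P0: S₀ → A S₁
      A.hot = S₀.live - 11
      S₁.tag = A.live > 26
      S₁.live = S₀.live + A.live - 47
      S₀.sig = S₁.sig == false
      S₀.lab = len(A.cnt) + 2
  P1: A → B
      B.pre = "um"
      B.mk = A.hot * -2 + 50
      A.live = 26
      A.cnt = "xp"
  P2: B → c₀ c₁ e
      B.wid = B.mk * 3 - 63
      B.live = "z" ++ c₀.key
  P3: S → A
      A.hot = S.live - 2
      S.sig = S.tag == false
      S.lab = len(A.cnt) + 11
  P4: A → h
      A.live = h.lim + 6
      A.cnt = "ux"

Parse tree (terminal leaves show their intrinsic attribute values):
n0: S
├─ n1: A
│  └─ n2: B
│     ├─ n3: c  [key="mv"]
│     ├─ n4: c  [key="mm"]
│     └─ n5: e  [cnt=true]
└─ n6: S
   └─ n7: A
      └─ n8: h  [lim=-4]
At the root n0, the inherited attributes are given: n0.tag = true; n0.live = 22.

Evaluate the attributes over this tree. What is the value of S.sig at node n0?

1. n0.tag = true  [given at root]
2. n0.live = 22  [given at root]
3. n1.hot = 11  [S₀.live - 11]
4. n2.pre = "um"  ["um"]
5. n2.mk = 28  [A.hot * -2 + 50]
6. n3.key = "mv"  [terminal]
7. n4.key = "mm"  [terminal]
8. n5.cnt = true  [terminal]
9. n2.wid = 21  [B.mk * 3 - 63]
10. n2.live = "zmv"  ["z" ++ c₀.key]
11. n1.live = 26  [26]
12. n1.cnt = "xp"  ["xp"]
13. n6.tag = false  [A.live > 26]
14. n6.live = 1  [S₀.live + A.live - 47]
15. n7.hot = -1  [S.live - 2]
16. n8.lim = -4  [terminal]
17. n7.live = 2  [h.lim + 6]
18. n7.cnt = "ux"  ["ux"]
19. n6.sig = true  [S.tag == false]
20. n6.lab = 13  [len(A.cnt) + 11]
21. n0.sig = false  [S₁.sig == false]
22. n0.lab = 4  [len(A.cnt) + 2]

false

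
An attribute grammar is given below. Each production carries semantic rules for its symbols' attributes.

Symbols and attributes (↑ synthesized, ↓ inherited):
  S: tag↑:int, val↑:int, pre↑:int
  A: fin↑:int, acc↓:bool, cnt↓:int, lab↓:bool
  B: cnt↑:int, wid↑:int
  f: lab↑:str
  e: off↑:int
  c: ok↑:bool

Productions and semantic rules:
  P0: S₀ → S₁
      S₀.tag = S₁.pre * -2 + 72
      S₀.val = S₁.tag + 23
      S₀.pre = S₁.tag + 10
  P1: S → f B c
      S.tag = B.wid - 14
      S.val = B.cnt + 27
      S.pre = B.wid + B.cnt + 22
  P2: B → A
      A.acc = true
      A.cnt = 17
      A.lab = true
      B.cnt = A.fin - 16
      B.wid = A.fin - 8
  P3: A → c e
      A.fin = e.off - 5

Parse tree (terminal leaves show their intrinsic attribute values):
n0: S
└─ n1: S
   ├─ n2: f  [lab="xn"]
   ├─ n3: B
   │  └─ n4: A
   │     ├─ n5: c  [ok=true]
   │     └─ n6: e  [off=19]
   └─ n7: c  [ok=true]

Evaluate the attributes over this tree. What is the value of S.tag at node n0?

1. n2.lab = "xn"  [terminal]
2. n4.acc = true  [true]
3. n4.cnt = 17  [17]
4. n4.lab = true  [true]
5. n5.ok = true  [terminal]
6. n6.off = 19  [terminal]
7. n4.fin = 14  [e.off - 5]
8. n3.cnt = -2  [A.fin - 16]
9. n3.wid = 6  [A.fin - 8]
10. n7.ok = true  [terminal]
11. n1.tag = -8  [B.wid - 14]
12. n1.val = 25  [B.cnt + 27]
13. n1.pre = 26  [B.wid + B.cnt + 22]
14. n0.tag = 20  [S₁.pre * -2 + 72]
15. n0.val = 15  [S₁.tag + 23]
16. n0.pre = 2  [S₁.tag + 10]

20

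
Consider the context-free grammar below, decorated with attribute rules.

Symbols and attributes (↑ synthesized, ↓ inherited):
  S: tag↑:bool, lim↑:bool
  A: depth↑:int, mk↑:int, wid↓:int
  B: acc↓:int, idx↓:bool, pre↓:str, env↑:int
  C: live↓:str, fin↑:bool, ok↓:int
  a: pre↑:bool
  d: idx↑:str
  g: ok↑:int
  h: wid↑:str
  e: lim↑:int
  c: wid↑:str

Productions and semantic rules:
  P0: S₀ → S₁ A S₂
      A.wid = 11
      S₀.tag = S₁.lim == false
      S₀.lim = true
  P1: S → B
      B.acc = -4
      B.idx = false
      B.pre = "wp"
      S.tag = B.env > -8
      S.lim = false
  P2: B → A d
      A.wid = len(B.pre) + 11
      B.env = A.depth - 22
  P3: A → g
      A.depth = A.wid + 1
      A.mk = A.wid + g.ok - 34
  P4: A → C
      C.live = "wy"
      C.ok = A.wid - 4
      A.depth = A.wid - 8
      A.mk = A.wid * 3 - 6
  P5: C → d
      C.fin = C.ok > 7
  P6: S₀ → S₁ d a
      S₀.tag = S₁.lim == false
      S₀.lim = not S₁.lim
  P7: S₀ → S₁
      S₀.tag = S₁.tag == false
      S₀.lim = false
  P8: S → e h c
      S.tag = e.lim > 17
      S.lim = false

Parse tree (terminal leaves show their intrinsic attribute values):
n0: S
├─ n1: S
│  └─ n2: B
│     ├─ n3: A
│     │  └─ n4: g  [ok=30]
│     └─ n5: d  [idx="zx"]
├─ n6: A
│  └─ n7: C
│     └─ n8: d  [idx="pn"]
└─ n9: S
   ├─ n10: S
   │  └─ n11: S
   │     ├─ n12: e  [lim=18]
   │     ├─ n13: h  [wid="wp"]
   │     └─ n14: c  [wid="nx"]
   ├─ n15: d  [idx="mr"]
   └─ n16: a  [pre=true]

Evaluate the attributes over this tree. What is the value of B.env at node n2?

1. n2.acc = -4  [-4]
2. n2.idx = false  [false]
3. n2.pre = "wp"  ["wp"]
4. n3.wid = 13  [len(B.pre) + 11]
5. n4.ok = 30  [terminal]
6. n3.depth = 14  [A.wid + 1]
7. n3.mk = 9  [A.wid + g.ok - 34]
8. n5.idx = "zx"  [terminal]
9. n2.env = -8  [A.depth - 22]
10. n1.tag = false  [B.env > -8]
11. n1.lim = false  [false]
12. n6.wid = 11  [11]
13. n7.live = "wy"  ["wy"]
14. n7.ok = 7  [A.wid - 4]
15. n8.idx = "pn"  [terminal]
16. n7.fin = false  [C.ok > 7]
17. n6.depth = 3  [A.wid - 8]
18. n6.mk = 27  [A.wid * 3 - 6]
19. n12.lim = 18  [terminal]
20. n13.wid = "wp"  [terminal]
21. n14.wid = "nx"  [terminal]
22. n11.tag = true  [e.lim > 17]
23. n11.lim = false  [false]
24. n10.tag = false  [S₁.tag == false]
25. n10.lim = false  [false]
26. n15.idx = "mr"  [terminal]
27. n16.pre = true  [terminal]
28. n9.tag = true  [S₁.lim == false]
29. n9.lim = true  [not S₁.lim]
30. n0.tag = true  [S₁.lim == false]
31. n0.lim = true  [true]

-8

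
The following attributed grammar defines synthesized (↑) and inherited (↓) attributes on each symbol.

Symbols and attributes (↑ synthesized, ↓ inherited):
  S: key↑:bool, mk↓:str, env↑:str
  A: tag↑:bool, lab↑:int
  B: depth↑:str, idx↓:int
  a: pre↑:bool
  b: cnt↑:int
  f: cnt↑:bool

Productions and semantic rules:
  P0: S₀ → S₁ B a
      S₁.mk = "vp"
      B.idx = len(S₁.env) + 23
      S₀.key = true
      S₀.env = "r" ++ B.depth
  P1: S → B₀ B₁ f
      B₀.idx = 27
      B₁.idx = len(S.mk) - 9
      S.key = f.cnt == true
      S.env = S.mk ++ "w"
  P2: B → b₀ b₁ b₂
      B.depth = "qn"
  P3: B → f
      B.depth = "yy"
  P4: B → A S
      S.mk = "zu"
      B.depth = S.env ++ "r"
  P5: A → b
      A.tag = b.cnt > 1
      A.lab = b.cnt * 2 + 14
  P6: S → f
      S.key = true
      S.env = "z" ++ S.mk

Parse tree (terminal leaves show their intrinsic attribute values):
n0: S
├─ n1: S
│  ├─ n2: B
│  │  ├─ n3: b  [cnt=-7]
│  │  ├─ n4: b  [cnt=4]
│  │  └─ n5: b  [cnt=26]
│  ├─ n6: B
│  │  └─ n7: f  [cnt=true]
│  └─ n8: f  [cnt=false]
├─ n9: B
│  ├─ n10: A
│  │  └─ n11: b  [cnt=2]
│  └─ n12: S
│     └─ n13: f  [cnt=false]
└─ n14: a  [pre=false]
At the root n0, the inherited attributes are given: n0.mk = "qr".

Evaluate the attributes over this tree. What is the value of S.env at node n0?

1. n0.mk = "qr"  [given at root]
2. n1.mk = "vp"  ["vp"]
3. n2.idx = 27  [27]
4. n3.cnt = -7  [terminal]
5. n4.cnt = 4  [terminal]
6. n5.cnt = 26  [terminal]
7. n2.depth = "qn"  ["qn"]
8. n6.idx = -7  [len(S.mk) - 9]
9. n7.cnt = true  [terminal]
10. n6.depth = "yy"  ["yy"]
11. n8.cnt = false  [terminal]
12. n1.key = false  [f.cnt == true]
13. n1.env = "vpw"  [S.mk ++ "w"]
14. n9.idx = 26  [len(S₁.env) + 23]
15. n11.cnt = 2  [terminal]
16. n10.tag = true  [b.cnt > 1]
17. n10.lab = 18  [b.cnt * 2 + 14]
18. n12.mk = "zu"  ["zu"]
19. n13.cnt = false  [terminal]
20. n12.key = true  [true]
21. n12.env = "zzu"  ["z" ++ S.mk]
22. n9.depth = "zzur"  [S.env ++ "r"]
23. n14.pre = false  [terminal]
24. n0.key = true  [true]
25. n0.env = "rzzur"  ["r" ++ B.depth]

"rzzur"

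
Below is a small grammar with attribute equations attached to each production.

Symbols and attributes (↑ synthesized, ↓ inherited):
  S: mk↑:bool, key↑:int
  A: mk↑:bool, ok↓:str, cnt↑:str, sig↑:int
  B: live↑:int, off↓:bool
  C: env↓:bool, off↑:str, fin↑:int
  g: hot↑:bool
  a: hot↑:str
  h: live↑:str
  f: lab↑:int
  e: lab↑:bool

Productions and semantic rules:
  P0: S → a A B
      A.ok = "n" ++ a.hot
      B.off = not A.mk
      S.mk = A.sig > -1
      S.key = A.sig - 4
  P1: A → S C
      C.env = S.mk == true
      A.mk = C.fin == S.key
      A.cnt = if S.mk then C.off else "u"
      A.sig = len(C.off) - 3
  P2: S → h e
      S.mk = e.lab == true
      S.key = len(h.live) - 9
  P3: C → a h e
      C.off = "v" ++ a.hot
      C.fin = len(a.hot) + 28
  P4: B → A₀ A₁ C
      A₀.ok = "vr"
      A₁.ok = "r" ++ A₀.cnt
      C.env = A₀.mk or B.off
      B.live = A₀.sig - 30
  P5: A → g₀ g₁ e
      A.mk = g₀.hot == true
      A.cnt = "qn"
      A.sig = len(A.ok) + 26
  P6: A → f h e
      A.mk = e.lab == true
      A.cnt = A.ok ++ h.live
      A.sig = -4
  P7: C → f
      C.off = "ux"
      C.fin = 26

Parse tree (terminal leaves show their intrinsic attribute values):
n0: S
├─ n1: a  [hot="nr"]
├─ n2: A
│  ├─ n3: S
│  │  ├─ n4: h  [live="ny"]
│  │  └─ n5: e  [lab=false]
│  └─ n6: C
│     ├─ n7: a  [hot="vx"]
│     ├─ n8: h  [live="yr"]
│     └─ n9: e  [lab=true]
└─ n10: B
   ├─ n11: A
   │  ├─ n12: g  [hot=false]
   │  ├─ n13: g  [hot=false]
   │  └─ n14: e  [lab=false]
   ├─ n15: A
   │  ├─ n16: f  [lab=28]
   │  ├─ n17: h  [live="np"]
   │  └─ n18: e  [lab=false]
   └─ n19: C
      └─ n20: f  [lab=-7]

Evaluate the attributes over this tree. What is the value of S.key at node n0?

1. n1.hot = "nr"  [terminal]
2. n2.ok = "nnr"  ["n" ++ a.hot]
3. n4.live = "ny"  [terminal]
4. n5.lab = false  [terminal]
5. n3.mk = false  [e.lab == true]
6. n3.key = -7  [len(h.live) - 9]
7. n6.env = false  [S.mk == true]
8. n7.hot = "vx"  [terminal]
9. n8.live = "yr"  [terminal]
10. n9.lab = true  [terminal]
11. n6.off = "vvx"  ["v" ++ a.hot]
12. n6.fin = 30  [len(a.hot) + 28]
13. n2.mk = false  [C.fin == S.key]
14. n2.cnt = "u"  [if S.mk then C.off else "u"]
15. n2.sig = 0  [len(C.off) - 3]
16. n10.off = true  [not A.mk]
17. n11.ok = "vr"  ["vr"]
18. n12.hot = false  [terminal]
19. n13.hot = false  [terminal]
20. n14.lab = false  [terminal]
21. n11.mk = false  [g₀.hot == true]
22. n11.cnt = "qn"  ["qn"]
23. n11.sig = 28  [len(A.ok) + 26]
24. n15.ok = "rqn"  ["r" ++ A₀.cnt]
25. n16.lab = 28  [terminal]
26. n17.live = "np"  [terminal]
27. n18.lab = false  [terminal]
28. n15.mk = false  [e.lab == true]
29. n15.cnt = "rqnnp"  [A.ok ++ h.live]
30. n15.sig = -4  [-4]
31. n19.env = true  [A₀.mk or B.off]
32. n20.lab = -7  [terminal]
33. n19.off = "ux"  ["ux"]
34. n19.fin = 26  [26]
35. n10.live = -2  [A₀.sig - 30]
36. n0.mk = true  [A.sig > -1]
37. n0.key = -4  [A.sig - 4]

-4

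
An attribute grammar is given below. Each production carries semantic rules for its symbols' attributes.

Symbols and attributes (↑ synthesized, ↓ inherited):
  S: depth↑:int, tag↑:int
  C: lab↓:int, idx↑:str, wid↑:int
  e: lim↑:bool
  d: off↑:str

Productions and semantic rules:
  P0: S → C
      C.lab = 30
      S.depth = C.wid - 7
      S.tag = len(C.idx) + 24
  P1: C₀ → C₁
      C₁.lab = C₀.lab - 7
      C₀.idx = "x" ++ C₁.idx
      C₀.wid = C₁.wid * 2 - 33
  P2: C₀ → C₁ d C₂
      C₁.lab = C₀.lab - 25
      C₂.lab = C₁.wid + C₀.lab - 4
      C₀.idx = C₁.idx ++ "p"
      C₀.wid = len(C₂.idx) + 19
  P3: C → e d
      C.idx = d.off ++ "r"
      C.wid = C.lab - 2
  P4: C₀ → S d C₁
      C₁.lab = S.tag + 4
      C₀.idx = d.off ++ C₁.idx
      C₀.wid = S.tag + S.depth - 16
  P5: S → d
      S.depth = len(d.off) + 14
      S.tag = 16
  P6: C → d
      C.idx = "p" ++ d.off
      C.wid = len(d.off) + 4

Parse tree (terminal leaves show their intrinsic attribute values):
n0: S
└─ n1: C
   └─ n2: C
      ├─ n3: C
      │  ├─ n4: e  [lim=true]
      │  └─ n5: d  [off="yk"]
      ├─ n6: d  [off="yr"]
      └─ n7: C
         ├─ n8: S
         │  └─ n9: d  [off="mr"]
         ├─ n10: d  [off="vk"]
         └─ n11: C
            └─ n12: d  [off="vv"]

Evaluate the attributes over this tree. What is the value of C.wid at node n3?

-4

1. n1.lab = 30  [30]
2. n2.lab = 23  [C₀.lab - 7]
3. n3.lab = -2  [C₀.lab - 25]
4. n4.lim = true  [terminal]
5. n5.off = "yk"  [terminal]
6. n3.idx = "ykr"  [d.off ++ "r"]
7. n3.wid = -4  [C.lab - 2]
8. n6.off = "yr"  [terminal]
9. n7.lab = 15  [C₁.wid + C₀.lab - 4]
10. n9.off = "mr"  [terminal]
11. n8.depth = 16  [len(d.off) + 14]
12. n8.tag = 16  [16]
13. n10.off = "vk"  [terminal]
14. n11.lab = 20  [S.tag + 4]
15. n12.off = "vv"  [terminal]
16. n11.idx = "pvv"  ["p" ++ d.off]
17. n11.wid = 6  [len(d.off) + 4]
18. n7.idx = "vkpvv"  [d.off ++ C₁.idx]
19. n7.wid = 16  [S.tag + S.depth - 16]
20. n2.idx = "ykrp"  [C₁.idx ++ "p"]
21. n2.wid = 24  [len(C₂.idx) + 19]
22. n1.idx = "xykrp"  ["x" ++ C₁.idx]
23. n1.wid = 15  [C₁.wid * 2 - 33]
24. n0.depth = 8  [C.wid - 7]
25. n0.tag = 29  [len(C.idx) + 24]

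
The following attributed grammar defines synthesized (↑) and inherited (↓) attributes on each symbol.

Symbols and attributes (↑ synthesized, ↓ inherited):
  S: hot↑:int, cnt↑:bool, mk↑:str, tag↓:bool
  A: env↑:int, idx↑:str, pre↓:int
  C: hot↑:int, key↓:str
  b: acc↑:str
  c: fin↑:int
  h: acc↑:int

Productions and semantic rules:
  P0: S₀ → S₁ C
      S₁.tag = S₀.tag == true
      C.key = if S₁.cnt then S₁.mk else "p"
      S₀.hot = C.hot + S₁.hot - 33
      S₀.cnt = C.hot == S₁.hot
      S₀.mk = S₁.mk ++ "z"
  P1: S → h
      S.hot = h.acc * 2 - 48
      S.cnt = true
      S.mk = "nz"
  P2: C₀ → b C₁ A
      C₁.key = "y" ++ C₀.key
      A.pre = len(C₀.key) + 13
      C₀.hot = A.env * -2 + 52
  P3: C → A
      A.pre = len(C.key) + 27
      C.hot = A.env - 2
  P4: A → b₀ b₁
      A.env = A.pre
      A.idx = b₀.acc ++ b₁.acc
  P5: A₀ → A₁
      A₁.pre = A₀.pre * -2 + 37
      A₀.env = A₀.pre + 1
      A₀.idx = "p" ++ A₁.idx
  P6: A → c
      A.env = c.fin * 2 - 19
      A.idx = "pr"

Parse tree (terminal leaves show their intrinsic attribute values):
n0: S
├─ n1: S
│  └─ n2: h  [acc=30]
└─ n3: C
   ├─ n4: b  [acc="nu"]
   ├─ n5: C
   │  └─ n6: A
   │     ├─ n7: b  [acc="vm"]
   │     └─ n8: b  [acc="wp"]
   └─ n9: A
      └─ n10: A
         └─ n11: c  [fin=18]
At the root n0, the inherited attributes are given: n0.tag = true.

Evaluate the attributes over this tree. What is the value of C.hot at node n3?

20

1. n0.tag = true  [given at root]
2. n1.tag = true  [S₀.tag == true]
3. n2.acc = 30  [terminal]
4. n1.hot = 12  [h.acc * 2 - 48]
5. n1.cnt = true  [true]
6. n1.mk = "nz"  ["nz"]
7. n3.key = "nz"  [if S₁.cnt then S₁.mk else "p"]
8. n4.acc = "nu"  [terminal]
9. n5.key = "ynz"  ["y" ++ C₀.key]
10. n6.pre = 30  [len(C.key) + 27]
11. n7.acc = "vm"  [terminal]
12. n8.acc = "wp"  [terminal]
13. n6.env = 30  [A.pre]
14. n6.idx = "vmwp"  [b₀.acc ++ b₁.acc]
15. n5.hot = 28  [A.env - 2]
16. n9.pre = 15  [len(C₀.key) + 13]
17. n10.pre = 7  [A₀.pre * -2 + 37]
18. n11.fin = 18  [terminal]
19. n10.env = 17  [c.fin * 2 - 19]
20. n10.idx = "pr"  ["pr"]
21. n9.env = 16  [A₀.pre + 1]
22. n9.idx = "ppr"  ["p" ++ A₁.idx]
23. n3.hot = 20  [A.env * -2 + 52]
24. n0.hot = -1  [C.hot + S₁.hot - 33]
25. n0.cnt = false  [C.hot == S₁.hot]
26. n0.mk = "nzz"  [S₁.mk ++ "z"]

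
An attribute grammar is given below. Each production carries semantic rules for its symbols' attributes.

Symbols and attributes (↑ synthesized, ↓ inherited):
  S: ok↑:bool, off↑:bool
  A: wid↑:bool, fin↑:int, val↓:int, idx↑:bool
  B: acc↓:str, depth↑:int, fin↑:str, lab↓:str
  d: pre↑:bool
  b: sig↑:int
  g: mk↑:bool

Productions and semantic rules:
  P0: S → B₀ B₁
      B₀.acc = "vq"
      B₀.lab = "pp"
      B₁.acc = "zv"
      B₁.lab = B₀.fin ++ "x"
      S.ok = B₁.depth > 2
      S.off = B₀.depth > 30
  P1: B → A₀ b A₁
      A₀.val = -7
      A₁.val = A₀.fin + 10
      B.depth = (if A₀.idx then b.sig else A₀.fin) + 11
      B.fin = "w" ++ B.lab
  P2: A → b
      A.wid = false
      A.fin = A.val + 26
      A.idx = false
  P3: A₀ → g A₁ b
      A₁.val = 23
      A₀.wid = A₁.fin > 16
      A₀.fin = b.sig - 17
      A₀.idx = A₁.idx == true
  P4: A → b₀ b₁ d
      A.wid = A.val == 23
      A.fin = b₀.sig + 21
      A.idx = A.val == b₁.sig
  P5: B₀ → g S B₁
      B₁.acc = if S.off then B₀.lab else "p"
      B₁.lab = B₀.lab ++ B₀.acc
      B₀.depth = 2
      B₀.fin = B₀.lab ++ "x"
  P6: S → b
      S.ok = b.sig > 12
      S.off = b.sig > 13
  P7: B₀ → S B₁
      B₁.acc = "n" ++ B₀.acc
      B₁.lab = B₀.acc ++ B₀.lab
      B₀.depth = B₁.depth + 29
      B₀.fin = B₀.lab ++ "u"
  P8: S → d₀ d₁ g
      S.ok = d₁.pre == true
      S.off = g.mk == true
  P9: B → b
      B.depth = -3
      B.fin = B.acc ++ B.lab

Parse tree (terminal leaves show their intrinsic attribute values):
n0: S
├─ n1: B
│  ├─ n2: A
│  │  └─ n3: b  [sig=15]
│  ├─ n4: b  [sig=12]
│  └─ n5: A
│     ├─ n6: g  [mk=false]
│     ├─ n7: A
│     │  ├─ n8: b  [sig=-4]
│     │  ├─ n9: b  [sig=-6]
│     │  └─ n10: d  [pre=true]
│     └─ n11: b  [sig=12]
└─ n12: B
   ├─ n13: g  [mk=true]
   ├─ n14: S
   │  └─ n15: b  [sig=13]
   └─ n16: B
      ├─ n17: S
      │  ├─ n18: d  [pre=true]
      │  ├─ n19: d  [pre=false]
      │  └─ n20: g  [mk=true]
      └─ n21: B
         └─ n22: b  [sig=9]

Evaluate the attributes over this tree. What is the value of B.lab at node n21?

"pwppxzv"

1. n1.acc = "vq"  ["vq"]
2. n1.lab = "pp"  ["pp"]
3. n2.val = -7  [-7]
4. n3.sig = 15  [terminal]
5. n2.wid = false  [false]
6. n2.fin = 19  [A.val + 26]
7. n2.idx = false  [false]
8. n4.sig = 12  [terminal]
9. n5.val = 29  [A₀.fin + 10]
10. n6.mk = false  [terminal]
11. n7.val = 23  [23]
12. n8.sig = -4  [terminal]
13. n9.sig = -6  [terminal]
14. n10.pre = true  [terminal]
15. n7.wid = true  [A.val == 23]
16. n7.fin = 17  [b₀.sig + 21]
17. n7.idx = false  [A.val == b₁.sig]
18. n11.sig = 12  [terminal]
19. n5.wid = true  [A₁.fin > 16]
20. n5.fin = -5  [b.sig - 17]
21. n5.idx = false  [A₁.idx == true]
22. n1.depth = 30  [(if A₀.idx then b.sig else A₀.fin) + 11]
23. n1.fin = "wpp"  ["w" ++ B.lab]
24. n12.acc = "zv"  ["zv"]
25. n12.lab = "wppx"  [B₀.fin ++ "x"]
26. n13.mk = true  [terminal]
27. n15.sig = 13  [terminal]
28. n14.ok = true  [b.sig > 12]
29. n14.off = false  [b.sig > 13]
30. n16.acc = "p"  [if S.off then B₀.lab else "p"]
31. n16.lab = "wppxzv"  [B₀.lab ++ B₀.acc]
32. n18.pre = true  [terminal]
33. n19.pre = false  [terminal]
34. n20.mk = true  [terminal]
35. n17.ok = false  [d₁.pre == true]
36. n17.off = true  [g.mk == true]
37. n21.acc = "np"  ["n" ++ B₀.acc]
38. n21.lab = "pwppxzv"  [B₀.acc ++ B₀.lab]
39. n22.sig = 9  [terminal]
40. n21.depth = -3  [-3]
41. n21.fin = "nppwppxzv"  [B.acc ++ B.lab]
42. n16.depth = 26  [B₁.depth + 29]
43. n16.fin = "wppxzvu"  [B₀.lab ++ "u"]
44. n12.depth = 2  [2]
45. n12.fin = "wppxx"  [B₀.lab ++ "x"]
46. n0.ok = false  [B₁.depth > 2]
47. n0.off = false  [B₀.depth > 30]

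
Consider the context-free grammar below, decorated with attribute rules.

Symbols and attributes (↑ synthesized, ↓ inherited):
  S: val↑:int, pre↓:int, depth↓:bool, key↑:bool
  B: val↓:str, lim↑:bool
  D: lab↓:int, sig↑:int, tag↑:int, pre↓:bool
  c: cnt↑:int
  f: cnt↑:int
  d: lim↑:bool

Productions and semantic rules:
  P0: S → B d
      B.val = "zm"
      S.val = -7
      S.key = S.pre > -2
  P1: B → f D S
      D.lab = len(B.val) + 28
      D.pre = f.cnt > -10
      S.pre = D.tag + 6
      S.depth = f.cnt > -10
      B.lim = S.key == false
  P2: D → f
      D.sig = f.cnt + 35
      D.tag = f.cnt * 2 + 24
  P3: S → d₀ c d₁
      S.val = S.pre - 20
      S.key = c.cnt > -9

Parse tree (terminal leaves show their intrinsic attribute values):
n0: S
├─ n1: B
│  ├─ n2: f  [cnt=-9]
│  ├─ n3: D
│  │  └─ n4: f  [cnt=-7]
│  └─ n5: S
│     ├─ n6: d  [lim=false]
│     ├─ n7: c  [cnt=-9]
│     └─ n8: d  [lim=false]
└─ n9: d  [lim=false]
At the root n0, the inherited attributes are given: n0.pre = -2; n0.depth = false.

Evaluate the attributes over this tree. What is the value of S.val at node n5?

-4

1. n0.pre = -2  [given at root]
2. n0.depth = false  [given at root]
3. n1.val = "zm"  ["zm"]
4. n2.cnt = -9  [terminal]
5. n3.lab = 30  [len(B.val) + 28]
6. n3.pre = true  [f.cnt > -10]
7. n4.cnt = -7  [terminal]
8. n3.sig = 28  [f.cnt + 35]
9. n3.tag = 10  [f.cnt * 2 + 24]
10. n5.pre = 16  [D.tag + 6]
11. n5.depth = true  [f.cnt > -10]
12. n6.lim = false  [terminal]
13. n7.cnt = -9  [terminal]
14. n8.lim = false  [terminal]
15. n5.val = -4  [S.pre - 20]
16. n5.key = false  [c.cnt > -9]
17. n1.lim = true  [S.key == false]
18. n9.lim = false  [terminal]
19. n0.val = -7  [-7]
20. n0.key = false  [S.pre > -2]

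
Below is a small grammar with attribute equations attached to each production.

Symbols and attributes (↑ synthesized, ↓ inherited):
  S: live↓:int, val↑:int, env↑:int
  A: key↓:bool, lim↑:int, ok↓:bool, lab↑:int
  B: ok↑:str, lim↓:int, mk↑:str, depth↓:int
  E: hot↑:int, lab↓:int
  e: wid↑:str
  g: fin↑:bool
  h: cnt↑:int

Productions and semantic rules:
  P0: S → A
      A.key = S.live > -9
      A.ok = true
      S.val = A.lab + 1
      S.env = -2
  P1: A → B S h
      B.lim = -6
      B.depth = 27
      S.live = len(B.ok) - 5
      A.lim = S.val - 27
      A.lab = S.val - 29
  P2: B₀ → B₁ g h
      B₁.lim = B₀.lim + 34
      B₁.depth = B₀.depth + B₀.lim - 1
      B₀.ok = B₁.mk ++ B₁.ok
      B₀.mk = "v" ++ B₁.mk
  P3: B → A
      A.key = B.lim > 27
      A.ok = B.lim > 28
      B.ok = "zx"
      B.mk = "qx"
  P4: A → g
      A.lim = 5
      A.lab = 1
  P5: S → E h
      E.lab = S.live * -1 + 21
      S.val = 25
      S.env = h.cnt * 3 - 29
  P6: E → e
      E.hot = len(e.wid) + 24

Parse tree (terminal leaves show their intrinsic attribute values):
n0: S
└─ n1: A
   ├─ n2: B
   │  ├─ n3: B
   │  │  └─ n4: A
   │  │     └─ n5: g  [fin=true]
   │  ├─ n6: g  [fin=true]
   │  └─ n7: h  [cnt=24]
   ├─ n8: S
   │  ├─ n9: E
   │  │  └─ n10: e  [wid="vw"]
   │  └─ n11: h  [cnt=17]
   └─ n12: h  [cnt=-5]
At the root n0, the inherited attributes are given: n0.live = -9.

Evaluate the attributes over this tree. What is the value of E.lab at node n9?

1. n0.live = -9  [given at root]
2. n1.key = false  [S.live > -9]
3. n1.ok = true  [true]
4. n2.lim = -6  [-6]
5. n2.depth = 27  [27]
6. n3.lim = 28  [B₀.lim + 34]
7. n3.depth = 20  [B₀.depth + B₀.lim - 1]
8. n4.key = true  [B.lim > 27]
9. n4.ok = false  [B.lim > 28]
10. n5.fin = true  [terminal]
11. n4.lim = 5  [5]
12. n4.lab = 1  [1]
13. n3.ok = "zx"  ["zx"]
14. n3.mk = "qx"  ["qx"]
15. n6.fin = true  [terminal]
16. n7.cnt = 24  [terminal]
17. n2.ok = "qxzx"  [B₁.mk ++ B₁.ok]
18. n2.mk = "vqx"  ["v" ++ B₁.mk]
19. n8.live = -1  [len(B.ok) - 5]
20. n9.lab = 22  [S.live * -1 + 21]
21. n10.wid = "vw"  [terminal]
22. n9.hot = 26  [len(e.wid) + 24]
23. n11.cnt = 17  [terminal]
24. n8.val = 25  [25]
25. n8.env = 22  [h.cnt * 3 - 29]
26. n12.cnt = -5  [terminal]
27. n1.lim = -2  [S.val - 27]
28. n1.lab = -4  [S.val - 29]
29. n0.val = -3  [A.lab + 1]
30. n0.env = -2  [-2]

22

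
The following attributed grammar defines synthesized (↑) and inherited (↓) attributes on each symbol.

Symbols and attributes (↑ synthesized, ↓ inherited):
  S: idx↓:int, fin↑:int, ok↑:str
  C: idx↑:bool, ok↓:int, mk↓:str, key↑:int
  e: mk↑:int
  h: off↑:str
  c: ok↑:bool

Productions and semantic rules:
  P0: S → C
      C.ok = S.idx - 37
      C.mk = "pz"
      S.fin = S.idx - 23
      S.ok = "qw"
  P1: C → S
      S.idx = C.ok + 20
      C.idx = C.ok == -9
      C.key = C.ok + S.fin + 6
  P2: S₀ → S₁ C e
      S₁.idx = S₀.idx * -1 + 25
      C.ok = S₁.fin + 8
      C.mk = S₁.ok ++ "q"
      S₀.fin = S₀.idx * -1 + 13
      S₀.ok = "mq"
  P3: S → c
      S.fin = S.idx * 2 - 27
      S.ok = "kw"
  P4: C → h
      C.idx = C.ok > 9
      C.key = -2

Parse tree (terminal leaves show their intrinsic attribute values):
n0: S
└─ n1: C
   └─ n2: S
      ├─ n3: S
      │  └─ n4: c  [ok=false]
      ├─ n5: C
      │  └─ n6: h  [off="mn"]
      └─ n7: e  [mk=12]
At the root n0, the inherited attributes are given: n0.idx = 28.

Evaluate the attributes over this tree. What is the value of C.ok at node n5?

9

1. n0.idx = 28  [given at root]
2. n1.ok = -9  [S.idx - 37]
3. n1.mk = "pz"  ["pz"]
4. n2.idx = 11  [C.ok + 20]
5. n3.idx = 14  [S₀.idx * -1 + 25]
6. n4.ok = false  [terminal]
7. n3.fin = 1  [S.idx * 2 - 27]
8. n3.ok = "kw"  ["kw"]
9. n5.ok = 9  [S₁.fin + 8]
10. n5.mk = "kwq"  [S₁.ok ++ "q"]
11. n6.off = "mn"  [terminal]
12. n5.idx = false  [C.ok > 9]
13. n5.key = -2  [-2]
14. n7.mk = 12  [terminal]
15. n2.fin = 2  [S₀.idx * -1 + 13]
16. n2.ok = "mq"  ["mq"]
17. n1.idx = true  [C.ok == -9]
18. n1.key = -1  [C.ok + S.fin + 6]
19. n0.fin = 5  [S.idx - 23]
20. n0.ok = "qw"  ["qw"]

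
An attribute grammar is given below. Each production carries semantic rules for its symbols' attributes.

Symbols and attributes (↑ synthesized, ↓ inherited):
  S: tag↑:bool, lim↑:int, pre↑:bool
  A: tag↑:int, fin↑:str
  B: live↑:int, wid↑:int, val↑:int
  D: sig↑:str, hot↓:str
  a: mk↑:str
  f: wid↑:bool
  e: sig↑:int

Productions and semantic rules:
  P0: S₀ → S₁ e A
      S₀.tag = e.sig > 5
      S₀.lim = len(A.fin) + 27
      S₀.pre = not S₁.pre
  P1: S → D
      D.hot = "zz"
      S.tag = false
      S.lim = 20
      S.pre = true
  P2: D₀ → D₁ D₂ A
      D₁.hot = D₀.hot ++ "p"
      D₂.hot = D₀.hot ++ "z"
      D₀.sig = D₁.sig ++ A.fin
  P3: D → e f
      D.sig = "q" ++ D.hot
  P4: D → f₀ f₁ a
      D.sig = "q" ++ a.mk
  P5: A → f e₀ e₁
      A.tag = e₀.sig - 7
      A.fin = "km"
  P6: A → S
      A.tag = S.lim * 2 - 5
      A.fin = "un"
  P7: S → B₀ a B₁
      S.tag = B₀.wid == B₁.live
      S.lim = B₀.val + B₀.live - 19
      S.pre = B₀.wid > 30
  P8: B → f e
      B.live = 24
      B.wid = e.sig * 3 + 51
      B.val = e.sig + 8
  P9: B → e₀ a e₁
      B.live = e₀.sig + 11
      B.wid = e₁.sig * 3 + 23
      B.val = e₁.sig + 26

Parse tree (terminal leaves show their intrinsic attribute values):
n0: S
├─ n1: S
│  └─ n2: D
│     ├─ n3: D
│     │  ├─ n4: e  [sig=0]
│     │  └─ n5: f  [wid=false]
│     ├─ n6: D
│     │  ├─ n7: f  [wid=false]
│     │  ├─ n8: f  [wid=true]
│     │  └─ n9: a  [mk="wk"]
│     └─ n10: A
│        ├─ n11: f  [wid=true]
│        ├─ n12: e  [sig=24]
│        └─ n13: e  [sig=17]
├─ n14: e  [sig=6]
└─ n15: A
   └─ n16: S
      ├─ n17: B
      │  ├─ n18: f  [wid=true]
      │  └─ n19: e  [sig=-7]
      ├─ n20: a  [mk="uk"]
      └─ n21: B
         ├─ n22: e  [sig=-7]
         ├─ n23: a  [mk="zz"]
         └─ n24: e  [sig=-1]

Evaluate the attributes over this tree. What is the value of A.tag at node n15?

1. n2.hot = "zz"  ["zz"]
2. n3.hot = "zzp"  [D₀.hot ++ "p"]
3. n4.sig = 0  [terminal]
4. n5.wid = false  [terminal]
5. n3.sig = "qzzp"  ["q" ++ D.hot]
6. n6.hot = "zzz"  [D₀.hot ++ "z"]
7. n7.wid = false  [terminal]
8. n8.wid = true  [terminal]
9. n9.mk = "wk"  [terminal]
10. n6.sig = "qwk"  ["q" ++ a.mk]
11. n11.wid = true  [terminal]
12. n12.sig = 24  [terminal]
13. n13.sig = 17  [terminal]
14. n10.tag = 17  [e₀.sig - 7]
15. n10.fin = "km"  ["km"]
16. n2.sig = "qzzpkm"  [D₁.sig ++ A.fin]
17. n1.tag = false  [false]
18. n1.lim = 20  [20]
19. n1.pre = true  [true]
20. n14.sig = 6  [terminal]
21. n18.wid = true  [terminal]
22. n19.sig = -7  [terminal]
23. n17.live = 24  [24]
24. n17.wid = 30  [e.sig * 3 + 51]
25. n17.val = 1  [e.sig + 8]
26. n20.mk = "uk"  [terminal]
27. n22.sig = -7  [terminal]
28. n23.mk = "zz"  [terminal]
29. n24.sig = -1  [terminal]
30. n21.live = 4  [e₀.sig + 11]
31. n21.wid = 20  [e₁.sig * 3 + 23]
32. n21.val = 25  [e₁.sig + 26]
33. n16.tag = false  [B₀.wid == B₁.live]
34. n16.lim = 6  [B₀.val + B₀.live - 19]
35. n16.pre = false  [B₀.wid > 30]
36. n15.tag = 7  [S.lim * 2 - 5]
37. n15.fin = "un"  ["un"]
38. n0.tag = true  [e.sig > 5]
39. n0.lim = 29  [len(A.fin) + 27]
40. n0.pre = false  [not S₁.pre]

7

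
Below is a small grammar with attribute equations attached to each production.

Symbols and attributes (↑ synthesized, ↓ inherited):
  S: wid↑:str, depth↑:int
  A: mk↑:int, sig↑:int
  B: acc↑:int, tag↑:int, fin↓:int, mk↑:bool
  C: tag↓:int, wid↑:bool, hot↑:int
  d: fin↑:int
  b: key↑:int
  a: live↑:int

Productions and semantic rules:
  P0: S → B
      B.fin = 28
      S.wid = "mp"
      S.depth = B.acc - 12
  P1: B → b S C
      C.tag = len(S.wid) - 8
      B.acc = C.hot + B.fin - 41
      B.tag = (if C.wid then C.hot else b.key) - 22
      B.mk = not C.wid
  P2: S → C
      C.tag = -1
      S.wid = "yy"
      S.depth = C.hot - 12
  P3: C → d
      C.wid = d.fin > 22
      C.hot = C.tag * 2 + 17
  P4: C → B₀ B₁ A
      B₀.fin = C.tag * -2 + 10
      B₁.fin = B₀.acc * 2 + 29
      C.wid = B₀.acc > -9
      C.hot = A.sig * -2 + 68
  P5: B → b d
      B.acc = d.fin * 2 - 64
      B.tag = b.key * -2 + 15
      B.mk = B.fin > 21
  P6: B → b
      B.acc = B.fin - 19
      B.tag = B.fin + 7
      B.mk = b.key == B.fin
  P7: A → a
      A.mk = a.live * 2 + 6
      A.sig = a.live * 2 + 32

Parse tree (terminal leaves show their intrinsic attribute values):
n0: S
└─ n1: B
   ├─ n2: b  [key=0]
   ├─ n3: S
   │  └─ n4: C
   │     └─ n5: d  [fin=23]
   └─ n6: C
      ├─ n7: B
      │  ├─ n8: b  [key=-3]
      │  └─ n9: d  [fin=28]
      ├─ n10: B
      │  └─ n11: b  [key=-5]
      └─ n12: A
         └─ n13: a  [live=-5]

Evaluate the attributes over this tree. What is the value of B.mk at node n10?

1. n1.fin = 28  [28]
2. n2.key = 0  [terminal]
3. n4.tag = -1  [-1]
4. n5.fin = 23  [terminal]
5. n4.wid = true  [d.fin > 22]
6. n4.hot = 15  [C.tag * 2 + 17]
7. n3.wid = "yy"  ["yy"]
8. n3.depth = 3  [C.hot - 12]
9. n6.tag = -6  [len(S.wid) - 8]
10. n7.fin = 22  [C.tag * -2 + 10]
11. n8.key = -3  [terminal]
12. n9.fin = 28  [terminal]
13. n7.acc = -8  [d.fin * 2 - 64]
14. n7.tag = 21  [b.key * -2 + 15]
15. n7.mk = true  [B.fin > 21]
16. n10.fin = 13  [B₀.acc * 2 + 29]
17. n11.key = -5  [terminal]
18. n10.acc = -6  [B.fin - 19]
19. n10.tag = 20  [B.fin + 7]
20. n10.mk = false  [b.key == B.fin]
21. n13.live = -5  [terminal]
22. n12.mk = -4  [a.live * 2 + 6]
23. n12.sig = 22  [a.live * 2 + 32]
24. n6.wid = true  [B₀.acc > -9]
25. n6.hot = 24  [A.sig * -2 + 68]
26. n1.acc = 11  [C.hot + B.fin - 41]
27. n1.tag = 2  [(if C.wid then C.hot else b.key) - 22]
28. n1.mk = false  [not C.wid]
29. n0.wid = "mp"  ["mp"]
30. n0.depth = -1  [B.acc - 12]

false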